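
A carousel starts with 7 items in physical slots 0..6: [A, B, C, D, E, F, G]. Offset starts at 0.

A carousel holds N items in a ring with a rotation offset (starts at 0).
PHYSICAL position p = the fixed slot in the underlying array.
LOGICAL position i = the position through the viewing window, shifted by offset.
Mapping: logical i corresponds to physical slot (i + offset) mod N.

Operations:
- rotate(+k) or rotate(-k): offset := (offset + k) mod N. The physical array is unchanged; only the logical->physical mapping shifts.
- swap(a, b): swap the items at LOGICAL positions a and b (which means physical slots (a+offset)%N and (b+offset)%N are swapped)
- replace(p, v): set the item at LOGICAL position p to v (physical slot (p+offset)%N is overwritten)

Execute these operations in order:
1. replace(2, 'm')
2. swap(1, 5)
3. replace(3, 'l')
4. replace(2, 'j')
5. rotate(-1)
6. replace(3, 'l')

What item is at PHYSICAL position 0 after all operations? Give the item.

Answer: A

Derivation:
After op 1 (replace(2, 'm')): offset=0, physical=[A,B,m,D,E,F,G], logical=[A,B,m,D,E,F,G]
After op 2 (swap(1, 5)): offset=0, physical=[A,F,m,D,E,B,G], logical=[A,F,m,D,E,B,G]
After op 3 (replace(3, 'l')): offset=0, physical=[A,F,m,l,E,B,G], logical=[A,F,m,l,E,B,G]
After op 4 (replace(2, 'j')): offset=0, physical=[A,F,j,l,E,B,G], logical=[A,F,j,l,E,B,G]
After op 5 (rotate(-1)): offset=6, physical=[A,F,j,l,E,B,G], logical=[G,A,F,j,l,E,B]
After op 6 (replace(3, 'l')): offset=6, physical=[A,F,l,l,E,B,G], logical=[G,A,F,l,l,E,B]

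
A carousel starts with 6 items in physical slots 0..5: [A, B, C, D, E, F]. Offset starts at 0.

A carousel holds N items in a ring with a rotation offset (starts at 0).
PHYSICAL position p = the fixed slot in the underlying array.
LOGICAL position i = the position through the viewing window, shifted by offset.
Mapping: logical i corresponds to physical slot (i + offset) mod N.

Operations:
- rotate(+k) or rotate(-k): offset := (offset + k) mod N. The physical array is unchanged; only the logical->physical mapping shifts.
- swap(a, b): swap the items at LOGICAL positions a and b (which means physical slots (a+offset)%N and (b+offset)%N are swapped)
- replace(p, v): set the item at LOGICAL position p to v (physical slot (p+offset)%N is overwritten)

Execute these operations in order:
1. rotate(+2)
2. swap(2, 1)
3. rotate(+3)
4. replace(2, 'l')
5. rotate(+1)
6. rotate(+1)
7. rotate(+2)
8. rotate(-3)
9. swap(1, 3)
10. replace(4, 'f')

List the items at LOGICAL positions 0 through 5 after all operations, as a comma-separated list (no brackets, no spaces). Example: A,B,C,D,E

Answer: A,E,C,l,f,F

Derivation:
After op 1 (rotate(+2)): offset=2, physical=[A,B,C,D,E,F], logical=[C,D,E,F,A,B]
After op 2 (swap(2, 1)): offset=2, physical=[A,B,C,E,D,F], logical=[C,E,D,F,A,B]
After op 3 (rotate(+3)): offset=5, physical=[A,B,C,E,D,F], logical=[F,A,B,C,E,D]
After op 4 (replace(2, 'l')): offset=5, physical=[A,l,C,E,D,F], logical=[F,A,l,C,E,D]
After op 5 (rotate(+1)): offset=0, physical=[A,l,C,E,D,F], logical=[A,l,C,E,D,F]
After op 6 (rotate(+1)): offset=1, physical=[A,l,C,E,D,F], logical=[l,C,E,D,F,A]
After op 7 (rotate(+2)): offset=3, physical=[A,l,C,E,D,F], logical=[E,D,F,A,l,C]
After op 8 (rotate(-3)): offset=0, physical=[A,l,C,E,D,F], logical=[A,l,C,E,D,F]
After op 9 (swap(1, 3)): offset=0, physical=[A,E,C,l,D,F], logical=[A,E,C,l,D,F]
After op 10 (replace(4, 'f')): offset=0, physical=[A,E,C,l,f,F], logical=[A,E,C,l,f,F]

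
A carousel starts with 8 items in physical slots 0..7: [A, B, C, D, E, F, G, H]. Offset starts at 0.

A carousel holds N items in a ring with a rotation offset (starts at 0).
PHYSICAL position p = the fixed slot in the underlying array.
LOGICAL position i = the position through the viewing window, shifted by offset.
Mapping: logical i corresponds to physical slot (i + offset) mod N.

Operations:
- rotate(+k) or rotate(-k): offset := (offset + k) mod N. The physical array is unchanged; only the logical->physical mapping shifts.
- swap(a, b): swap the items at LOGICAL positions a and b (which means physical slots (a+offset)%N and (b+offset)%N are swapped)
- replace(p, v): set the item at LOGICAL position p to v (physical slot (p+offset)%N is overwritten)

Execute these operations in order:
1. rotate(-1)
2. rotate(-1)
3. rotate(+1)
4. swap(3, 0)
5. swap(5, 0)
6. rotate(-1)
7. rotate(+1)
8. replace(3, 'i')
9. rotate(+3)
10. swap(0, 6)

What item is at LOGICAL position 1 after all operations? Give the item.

Answer: D

Derivation:
After op 1 (rotate(-1)): offset=7, physical=[A,B,C,D,E,F,G,H], logical=[H,A,B,C,D,E,F,G]
After op 2 (rotate(-1)): offset=6, physical=[A,B,C,D,E,F,G,H], logical=[G,H,A,B,C,D,E,F]
After op 3 (rotate(+1)): offset=7, physical=[A,B,C,D,E,F,G,H], logical=[H,A,B,C,D,E,F,G]
After op 4 (swap(3, 0)): offset=7, physical=[A,B,H,D,E,F,G,C], logical=[C,A,B,H,D,E,F,G]
After op 5 (swap(5, 0)): offset=7, physical=[A,B,H,D,C,F,G,E], logical=[E,A,B,H,D,C,F,G]
After op 6 (rotate(-1)): offset=6, physical=[A,B,H,D,C,F,G,E], logical=[G,E,A,B,H,D,C,F]
After op 7 (rotate(+1)): offset=7, physical=[A,B,H,D,C,F,G,E], logical=[E,A,B,H,D,C,F,G]
After op 8 (replace(3, 'i')): offset=7, physical=[A,B,i,D,C,F,G,E], logical=[E,A,B,i,D,C,F,G]
After op 9 (rotate(+3)): offset=2, physical=[A,B,i,D,C,F,G,E], logical=[i,D,C,F,G,E,A,B]
After op 10 (swap(0, 6)): offset=2, physical=[i,B,A,D,C,F,G,E], logical=[A,D,C,F,G,E,i,B]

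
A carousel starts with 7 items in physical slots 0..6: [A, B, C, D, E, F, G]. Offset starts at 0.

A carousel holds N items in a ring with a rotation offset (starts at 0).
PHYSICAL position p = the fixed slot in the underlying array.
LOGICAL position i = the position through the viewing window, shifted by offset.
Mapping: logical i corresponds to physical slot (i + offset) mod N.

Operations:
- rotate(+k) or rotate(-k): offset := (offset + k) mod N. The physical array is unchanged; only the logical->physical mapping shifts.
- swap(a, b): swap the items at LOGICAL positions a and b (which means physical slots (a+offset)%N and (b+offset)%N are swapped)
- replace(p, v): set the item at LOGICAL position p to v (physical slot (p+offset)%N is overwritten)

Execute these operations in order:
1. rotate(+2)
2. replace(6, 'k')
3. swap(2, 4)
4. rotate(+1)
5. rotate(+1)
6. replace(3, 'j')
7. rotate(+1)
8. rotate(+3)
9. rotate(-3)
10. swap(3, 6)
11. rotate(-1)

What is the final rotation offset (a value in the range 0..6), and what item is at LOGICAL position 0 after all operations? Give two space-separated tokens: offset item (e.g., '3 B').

After op 1 (rotate(+2)): offset=2, physical=[A,B,C,D,E,F,G], logical=[C,D,E,F,G,A,B]
After op 2 (replace(6, 'k')): offset=2, physical=[A,k,C,D,E,F,G], logical=[C,D,E,F,G,A,k]
After op 3 (swap(2, 4)): offset=2, physical=[A,k,C,D,G,F,E], logical=[C,D,G,F,E,A,k]
After op 4 (rotate(+1)): offset=3, physical=[A,k,C,D,G,F,E], logical=[D,G,F,E,A,k,C]
After op 5 (rotate(+1)): offset=4, physical=[A,k,C,D,G,F,E], logical=[G,F,E,A,k,C,D]
After op 6 (replace(3, 'j')): offset=4, physical=[j,k,C,D,G,F,E], logical=[G,F,E,j,k,C,D]
After op 7 (rotate(+1)): offset=5, physical=[j,k,C,D,G,F,E], logical=[F,E,j,k,C,D,G]
After op 8 (rotate(+3)): offset=1, physical=[j,k,C,D,G,F,E], logical=[k,C,D,G,F,E,j]
After op 9 (rotate(-3)): offset=5, physical=[j,k,C,D,G,F,E], logical=[F,E,j,k,C,D,G]
After op 10 (swap(3, 6)): offset=5, physical=[j,G,C,D,k,F,E], logical=[F,E,j,G,C,D,k]
After op 11 (rotate(-1)): offset=4, physical=[j,G,C,D,k,F,E], logical=[k,F,E,j,G,C,D]

Answer: 4 k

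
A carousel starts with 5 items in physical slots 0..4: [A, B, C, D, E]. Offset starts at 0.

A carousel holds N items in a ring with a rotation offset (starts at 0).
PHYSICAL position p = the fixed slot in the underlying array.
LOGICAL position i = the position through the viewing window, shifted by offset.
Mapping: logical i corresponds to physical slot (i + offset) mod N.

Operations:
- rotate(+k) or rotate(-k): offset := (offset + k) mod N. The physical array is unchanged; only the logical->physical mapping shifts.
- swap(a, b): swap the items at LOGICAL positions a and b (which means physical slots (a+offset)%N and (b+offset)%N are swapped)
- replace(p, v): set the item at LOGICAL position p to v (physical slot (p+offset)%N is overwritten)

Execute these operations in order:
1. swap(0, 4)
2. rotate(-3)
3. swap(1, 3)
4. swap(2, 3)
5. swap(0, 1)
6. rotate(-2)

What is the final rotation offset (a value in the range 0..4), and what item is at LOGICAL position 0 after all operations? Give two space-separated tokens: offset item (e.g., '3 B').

Answer: 0 A

Derivation:
After op 1 (swap(0, 4)): offset=0, physical=[E,B,C,D,A], logical=[E,B,C,D,A]
After op 2 (rotate(-3)): offset=2, physical=[E,B,C,D,A], logical=[C,D,A,E,B]
After op 3 (swap(1, 3)): offset=2, physical=[D,B,C,E,A], logical=[C,E,A,D,B]
After op 4 (swap(2, 3)): offset=2, physical=[A,B,C,E,D], logical=[C,E,D,A,B]
After op 5 (swap(0, 1)): offset=2, physical=[A,B,E,C,D], logical=[E,C,D,A,B]
After op 6 (rotate(-2)): offset=0, physical=[A,B,E,C,D], logical=[A,B,E,C,D]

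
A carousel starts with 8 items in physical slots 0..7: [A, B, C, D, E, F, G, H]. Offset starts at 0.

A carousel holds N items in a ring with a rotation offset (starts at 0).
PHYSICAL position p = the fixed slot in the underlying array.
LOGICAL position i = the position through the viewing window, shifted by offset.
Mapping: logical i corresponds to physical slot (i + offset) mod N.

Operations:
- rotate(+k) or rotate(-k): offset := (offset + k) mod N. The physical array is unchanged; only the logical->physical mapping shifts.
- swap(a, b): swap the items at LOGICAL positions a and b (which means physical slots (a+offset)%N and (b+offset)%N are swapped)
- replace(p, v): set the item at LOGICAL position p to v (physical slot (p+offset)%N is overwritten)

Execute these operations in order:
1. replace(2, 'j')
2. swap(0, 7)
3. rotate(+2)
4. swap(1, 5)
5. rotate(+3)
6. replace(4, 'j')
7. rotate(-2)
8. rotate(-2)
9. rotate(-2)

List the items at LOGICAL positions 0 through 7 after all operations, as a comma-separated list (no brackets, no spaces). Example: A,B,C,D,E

Answer: D,H,j,j,A,E,F,G

Derivation:
After op 1 (replace(2, 'j')): offset=0, physical=[A,B,j,D,E,F,G,H], logical=[A,B,j,D,E,F,G,H]
After op 2 (swap(0, 7)): offset=0, physical=[H,B,j,D,E,F,G,A], logical=[H,B,j,D,E,F,G,A]
After op 3 (rotate(+2)): offset=2, physical=[H,B,j,D,E,F,G,A], logical=[j,D,E,F,G,A,H,B]
After op 4 (swap(1, 5)): offset=2, physical=[H,B,j,A,E,F,G,D], logical=[j,A,E,F,G,D,H,B]
After op 5 (rotate(+3)): offset=5, physical=[H,B,j,A,E,F,G,D], logical=[F,G,D,H,B,j,A,E]
After op 6 (replace(4, 'j')): offset=5, physical=[H,j,j,A,E,F,G,D], logical=[F,G,D,H,j,j,A,E]
After op 7 (rotate(-2)): offset=3, physical=[H,j,j,A,E,F,G,D], logical=[A,E,F,G,D,H,j,j]
After op 8 (rotate(-2)): offset=1, physical=[H,j,j,A,E,F,G,D], logical=[j,j,A,E,F,G,D,H]
After op 9 (rotate(-2)): offset=7, physical=[H,j,j,A,E,F,G,D], logical=[D,H,j,j,A,E,F,G]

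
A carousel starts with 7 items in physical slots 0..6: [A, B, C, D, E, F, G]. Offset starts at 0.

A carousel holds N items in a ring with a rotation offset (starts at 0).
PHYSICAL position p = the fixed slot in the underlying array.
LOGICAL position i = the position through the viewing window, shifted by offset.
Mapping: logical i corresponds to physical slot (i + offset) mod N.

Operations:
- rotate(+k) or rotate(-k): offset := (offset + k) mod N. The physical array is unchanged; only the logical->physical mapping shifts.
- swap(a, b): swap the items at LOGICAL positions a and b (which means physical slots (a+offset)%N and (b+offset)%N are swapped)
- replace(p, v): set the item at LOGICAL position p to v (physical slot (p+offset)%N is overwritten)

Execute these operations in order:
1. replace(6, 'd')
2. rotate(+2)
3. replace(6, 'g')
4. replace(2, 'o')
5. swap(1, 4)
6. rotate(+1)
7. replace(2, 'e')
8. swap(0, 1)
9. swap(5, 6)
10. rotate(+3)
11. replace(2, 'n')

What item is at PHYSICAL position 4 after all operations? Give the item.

After op 1 (replace(6, 'd')): offset=0, physical=[A,B,C,D,E,F,d], logical=[A,B,C,D,E,F,d]
After op 2 (rotate(+2)): offset=2, physical=[A,B,C,D,E,F,d], logical=[C,D,E,F,d,A,B]
After op 3 (replace(6, 'g')): offset=2, physical=[A,g,C,D,E,F,d], logical=[C,D,E,F,d,A,g]
After op 4 (replace(2, 'o')): offset=2, physical=[A,g,C,D,o,F,d], logical=[C,D,o,F,d,A,g]
After op 5 (swap(1, 4)): offset=2, physical=[A,g,C,d,o,F,D], logical=[C,d,o,F,D,A,g]
After op 6 (rotate(+1)): offset=3, physical=[A,g,C,d,o,F,D], logical=[d,o,F,D,A,g,C]
After op 7 (replace(2, 'e')): offset=3, physical=[A,g,C,d,o,e,D], logical=[d,o,e,D,A,g,C]
After op 8 (swap(0, 1)): offset=3, physical=[A,g,C,o,d,e,D], logical=[o,d,e,D,A,g,C]
After op 9 (swap(5, 6)): offset=3, physical=[A,C,g,o,d,e,D], logical=[o,d,e,D,A,C,g]
After op 10 (rotate(+3)): offset=6, physical=[A,C,g,o,d,e,D], logical=[D,A,C,g,o,d,e]
After op 11 (replace(2, 'n')): offset=6, physical=[A,n,g,o,d,e,D], logical=[D,A,n,g,o,d,e]

Answer: d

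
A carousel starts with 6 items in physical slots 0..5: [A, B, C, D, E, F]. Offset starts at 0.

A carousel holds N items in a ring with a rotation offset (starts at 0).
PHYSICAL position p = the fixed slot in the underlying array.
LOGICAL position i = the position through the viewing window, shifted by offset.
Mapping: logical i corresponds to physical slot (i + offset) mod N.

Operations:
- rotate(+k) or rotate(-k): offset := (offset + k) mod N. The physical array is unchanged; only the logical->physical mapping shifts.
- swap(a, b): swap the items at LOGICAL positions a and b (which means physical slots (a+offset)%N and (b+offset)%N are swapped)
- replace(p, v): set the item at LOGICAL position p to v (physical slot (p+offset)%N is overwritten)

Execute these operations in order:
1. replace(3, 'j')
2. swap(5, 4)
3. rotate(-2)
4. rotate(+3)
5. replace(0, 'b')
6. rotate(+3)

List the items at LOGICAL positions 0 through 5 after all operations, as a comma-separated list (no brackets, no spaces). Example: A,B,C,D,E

After op 1 (replace(3, 'j')): offset=0, physical=[A,B,C,j,E,F], logical=[A,B,C,j,E,F]
After op 2 (swap(5, 4)): offset=0, physical=[A,B,C,j,F,E], logical=[A,B,C,j,F,E]
After op 3 (rotate(-2)): offset=4, physical=[A,B,C,j,F,E], logical=[F,E,A,B,C,j]
After op 4 (rotate(+3)): offset=1, physical=[A,B,C,j,F,E], logical=[B,C,j,F,E,A]
After op 5 (replace(0, 'b')): offset=1, physical=[A,b,C,j,F,E], logical=[b,C,j,F,E,A]
After op 6 (rotate(+3)): offset=4, physical=[A,b,C,j,F,E], logical=[F,E,A,b,C,j]

Answer: F,E,A,b,C,j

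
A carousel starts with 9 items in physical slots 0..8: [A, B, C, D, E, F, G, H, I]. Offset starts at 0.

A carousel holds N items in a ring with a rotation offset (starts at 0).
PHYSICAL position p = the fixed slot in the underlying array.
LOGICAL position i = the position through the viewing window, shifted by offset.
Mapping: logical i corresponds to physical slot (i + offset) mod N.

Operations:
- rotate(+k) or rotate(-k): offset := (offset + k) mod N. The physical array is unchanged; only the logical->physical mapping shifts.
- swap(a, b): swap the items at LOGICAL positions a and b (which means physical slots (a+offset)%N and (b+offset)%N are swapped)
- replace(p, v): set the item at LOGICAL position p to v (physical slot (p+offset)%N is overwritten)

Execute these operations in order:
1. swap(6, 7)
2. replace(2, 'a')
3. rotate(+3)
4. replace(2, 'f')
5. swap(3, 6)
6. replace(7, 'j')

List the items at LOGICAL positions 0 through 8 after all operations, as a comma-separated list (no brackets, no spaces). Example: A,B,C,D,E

After op 1 (swap(6, 7)): offset=0, physical=[A,B,C,D,E,F,H,G,I], logical=[A,B,C,D,E,F,H,G,I]
After op 2 (replace(2, 'a')): offset=0, physical=[A,B,a,D,E,F,H,G,I], logical=[A,B,a,D,E,F,H,G,I]
After op 3 (rotate(+3)): offset=3, physical=[A,B,a,D,E,F,H,G,I], logical=[D,E,F,H,G,I,A,B,a]
After op 4 (replace(2, 'f')): offset=3, physical=[A,B,a,D,E,f,H,G,I], logical=[D,E,f,H,G,I,A,B,a]
After op 5 (swap(3, 6)): offset=3, physical=[H,B,a,D,E,f,A,G,I], logical=[D,E,f,A,G,I,H,B,a]
After op 6 (replace(7, 'j')): offset=3, physical=[H,j,a,D,E,f,A,G,I], logical=[D,E,f,A,G,I,H,j,a]

Answer: D,E,f,A,G,I,H,j,a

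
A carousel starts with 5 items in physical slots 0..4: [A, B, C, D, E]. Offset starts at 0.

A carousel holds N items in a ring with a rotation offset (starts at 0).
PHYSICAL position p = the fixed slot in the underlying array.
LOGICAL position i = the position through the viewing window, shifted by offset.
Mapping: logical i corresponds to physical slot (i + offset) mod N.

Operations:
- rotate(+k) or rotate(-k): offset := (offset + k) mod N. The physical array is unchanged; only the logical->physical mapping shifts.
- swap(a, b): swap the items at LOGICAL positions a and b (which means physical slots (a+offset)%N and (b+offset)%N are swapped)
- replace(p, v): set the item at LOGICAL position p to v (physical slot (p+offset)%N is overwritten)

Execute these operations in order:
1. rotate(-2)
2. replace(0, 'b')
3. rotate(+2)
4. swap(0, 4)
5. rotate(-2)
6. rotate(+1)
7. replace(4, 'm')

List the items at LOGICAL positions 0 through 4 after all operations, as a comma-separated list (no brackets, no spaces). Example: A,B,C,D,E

After op 1 (rotate(-2)): offset=3, physical=[A,B,C,D,E], logical=[D,E,A,B,C]
After op 2 (replace(0, 'b')): offset=3, physical=[A,B,C,b,E], logical=[b,E,A,B,C]
After op 3 (rotate(+2)): offset=0, physical=[A,B,C,b,E], logical=[A,B,C,b,E]
After op 4 (swap(0, 4)): offset=0, physical=[E,B,C,b,A], logical=[E,B,C,b,A]
After op 5 (rotate(-2)): offset=3, physical=[E,B,C,b,A], logical=[b,A,E,B,C]
After op 6 (rotate(+1)): offset=4, physical=[E,B,C,b,A], logical=[A,E,B,C,b]
After op 7 (replace(4, 'm')): offset=4, physical=[E,B,C,m,A], logical=[A,E,B,C,m]

Answer: A,E,B,C,m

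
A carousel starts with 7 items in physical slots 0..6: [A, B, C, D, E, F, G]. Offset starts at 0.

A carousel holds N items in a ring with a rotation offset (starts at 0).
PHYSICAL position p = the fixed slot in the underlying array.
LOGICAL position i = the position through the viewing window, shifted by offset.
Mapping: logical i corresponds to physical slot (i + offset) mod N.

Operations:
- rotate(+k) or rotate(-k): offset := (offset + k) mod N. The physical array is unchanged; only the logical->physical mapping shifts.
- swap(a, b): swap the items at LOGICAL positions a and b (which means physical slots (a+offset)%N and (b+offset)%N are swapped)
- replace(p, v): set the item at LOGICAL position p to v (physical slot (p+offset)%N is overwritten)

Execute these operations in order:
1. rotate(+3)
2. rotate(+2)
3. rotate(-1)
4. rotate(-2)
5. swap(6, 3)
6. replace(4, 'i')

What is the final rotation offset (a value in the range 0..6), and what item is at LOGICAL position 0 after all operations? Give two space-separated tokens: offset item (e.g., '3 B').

After op 1 (rotate(+3)): offset=3, physical=[A,B,C,D,E,F,G], logical=[D,E,F,G,A,B,C]
After op 2 (rotate(+2)): offset=5, physical=[A,B,C,D,E,F,G], logical=[F,G,A,B,C,D,E]
After op 3 (rotate(-1)): offset=4, physical=[A,B,C,D,E,F,G], logical=[E,F,G,A,B,C,D]
After op 4 (rotate(-2)): offset=2, physical=[A,B,C,D,E,F,G], logical=[C,D,E,F,G,A,B]
After op 5 (swap(6, 3)): offset=2, physical=[A,F,C,D,E,B,G], logical=[C,D,E,B,G,A,F]
After op 6 (replace(4, 'i')): offset=2, physical=[A,F,C,D,E,B,i], logical=[C,D,E,B,i,A,F]

Answer: 2 C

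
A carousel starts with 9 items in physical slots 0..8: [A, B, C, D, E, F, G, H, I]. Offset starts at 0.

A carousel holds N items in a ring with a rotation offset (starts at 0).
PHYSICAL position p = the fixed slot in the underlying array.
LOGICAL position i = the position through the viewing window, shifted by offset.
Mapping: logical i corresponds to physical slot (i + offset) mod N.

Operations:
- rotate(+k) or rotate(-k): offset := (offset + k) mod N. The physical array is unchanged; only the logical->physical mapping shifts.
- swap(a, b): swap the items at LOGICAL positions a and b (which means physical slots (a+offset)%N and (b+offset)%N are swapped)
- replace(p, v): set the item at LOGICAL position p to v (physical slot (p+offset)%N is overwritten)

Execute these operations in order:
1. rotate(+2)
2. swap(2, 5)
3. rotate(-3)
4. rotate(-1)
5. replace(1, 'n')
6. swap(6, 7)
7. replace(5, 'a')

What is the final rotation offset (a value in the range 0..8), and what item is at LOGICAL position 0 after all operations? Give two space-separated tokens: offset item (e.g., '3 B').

Answer: 7 E

Derivation:
After op 1 (rotate(+2)): offset=2, physical=[A,B,C,D,E,F,G,H,I], logical=[C,D,E,F,G,H,I,A,B]
After op 2 (swap(2, 5)): offset=2, physical=[A,B,C,D,H,F,G,E,I], logical=[C,D,H,F,G,E,I,A,B]
After op 3 (rotate(-3)): offset=8, physical=[A,B,C,D,H,F,G,E,I], logical=[I,A,B,C,D,H,F,G,E]
After op 4 (rotate(-1)): offset=7, physical=[A,B,C,D,H,F,G,E,I], logical=[E,I,A,B,C,D,H,F,G]
After op 5 (replace(1, 'n')): offset=7, physical=[A,B,C,D,H,F,G,E,n], logical=[E,n,A,B,C,D,H,F,G]
After op 6 (swap(6, 7)): offset=7, physical=[A,B,C,D,F,H,G,E,n], logical=[E,n,A,B,C,D,F,H,G]
After op 7 (replace(5, 'a')): offset=7, physical=[A,B,C,a,F,H,G,E,n], logical=[E,n,A,B,C,a,F,H,G]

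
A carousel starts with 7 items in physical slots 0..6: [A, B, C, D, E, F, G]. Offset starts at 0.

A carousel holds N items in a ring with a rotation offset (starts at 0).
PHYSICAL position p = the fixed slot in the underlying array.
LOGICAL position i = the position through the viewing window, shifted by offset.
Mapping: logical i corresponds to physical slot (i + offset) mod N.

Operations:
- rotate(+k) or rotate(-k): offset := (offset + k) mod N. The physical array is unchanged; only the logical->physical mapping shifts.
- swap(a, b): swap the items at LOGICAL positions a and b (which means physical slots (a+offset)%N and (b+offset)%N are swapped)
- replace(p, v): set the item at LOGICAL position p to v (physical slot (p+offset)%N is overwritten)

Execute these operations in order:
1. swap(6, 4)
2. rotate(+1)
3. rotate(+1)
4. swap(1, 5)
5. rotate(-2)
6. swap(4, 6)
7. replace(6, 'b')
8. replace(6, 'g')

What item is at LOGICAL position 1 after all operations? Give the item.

After op 1 (swap(6, 4)): offset=0, physical=[A,B,C,D,G,F,E], logical=[A,B,C,D,G,F,E]
After op 2 (rotate(+1)): offset=1, physical=[A,B,C,D,G,F,E], logical=[B,C,D,G,F,E,A]
After op 3 (rotate(+1)): offset=2, physical=[A,B,C,D,G,F,E], logical=[C,D,G,F,E,A,B]
After op 4 (swap(1, 5)): offset=2, physical=[D,B,C,A,G,F,E], logical=[C,A,G,F,E,D,B]
After op 5 (rotate(-2)): offset=0, physical=[D,B,C,A,G,F,E], logical=[D,B,C,A,G,F,E]
After op 6 (swap(4, 6)): offset=0, physical=[D,B,C,A,E,F,G], logical=[D,B,C,A,E,F,G]
After op 7 (replace(6, 'b')): offset=0, physical=[D,B,C,A,E,F,b], logical=[D,B,C,A,E,F,b]
After op 8 (replace(6, 'g')): offset=0, physical=[D,B,C,A,E,F,g], logical=[D,B,C,A,E,F,g]

Answer: B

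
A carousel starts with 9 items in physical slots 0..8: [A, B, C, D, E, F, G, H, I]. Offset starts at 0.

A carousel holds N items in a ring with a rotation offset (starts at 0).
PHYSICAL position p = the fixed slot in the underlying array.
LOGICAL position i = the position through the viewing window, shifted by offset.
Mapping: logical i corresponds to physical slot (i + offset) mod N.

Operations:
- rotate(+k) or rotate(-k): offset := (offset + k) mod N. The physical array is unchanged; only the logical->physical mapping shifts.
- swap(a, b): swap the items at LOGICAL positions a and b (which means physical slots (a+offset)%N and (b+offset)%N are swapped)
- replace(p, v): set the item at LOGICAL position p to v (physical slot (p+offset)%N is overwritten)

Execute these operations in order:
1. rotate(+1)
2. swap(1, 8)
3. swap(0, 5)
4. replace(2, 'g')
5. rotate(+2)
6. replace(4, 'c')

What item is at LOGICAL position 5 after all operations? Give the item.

After op 1 (rotate(+1)): offset=1, physical=[A,B,C,D,E,F,G,H,I], logical=[B,C,D,E,F,G,H,I,A]
After op 2 (swap(1, 8)): offset=1, physical=[C,B,A,D,E,F,G,H,I], logical=[B,A,D,E,F,G,H,I,C]
After op 3 (swap(0, 5)): offset=1, physical=[C,G,A,D,E,F,B,H,I], logical=[G,A,D,E,F,B,H,I,C]
After op 4 (replace(2, 'g')): offset=1, physical=[C,G,A,g,E,F,B,H,I], logical=[G,A,g,E,F,B,H,I,C]
After op 5 (rotate(+2)): offset=3, physical=[C,G,A,g,E,F,B,H,I], logical=[g,E,F,B,H,I,C,G,A]
After op 6 (replace(4, 'c')): offset=3, physical=[C,G,A,g,E,F,B,c,I], logical=[g,E,F,B,c,I,C,G,A]

Answer: I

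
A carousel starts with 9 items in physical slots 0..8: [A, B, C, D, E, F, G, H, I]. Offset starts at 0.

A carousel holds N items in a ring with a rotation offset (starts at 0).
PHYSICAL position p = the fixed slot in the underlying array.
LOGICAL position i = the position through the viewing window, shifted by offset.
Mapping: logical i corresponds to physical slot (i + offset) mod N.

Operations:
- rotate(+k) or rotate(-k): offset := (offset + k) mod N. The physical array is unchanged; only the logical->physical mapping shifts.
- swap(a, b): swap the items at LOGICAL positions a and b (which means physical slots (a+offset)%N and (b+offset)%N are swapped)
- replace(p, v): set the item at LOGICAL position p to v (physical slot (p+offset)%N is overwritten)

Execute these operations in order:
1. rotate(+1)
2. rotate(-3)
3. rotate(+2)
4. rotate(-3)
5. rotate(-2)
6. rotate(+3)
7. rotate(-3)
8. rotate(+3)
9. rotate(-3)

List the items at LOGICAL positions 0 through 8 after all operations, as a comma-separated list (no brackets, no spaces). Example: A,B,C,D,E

Answer: E,F,G,H,I,A,B,C,D

Derivation:
After op 1 (rotate(+1)): offset=1, physical=[A,B,C,D,E,F,G,H,I], logical=[B,C,D,E,F,G,H,I,A]
After op 2 (rotate(-3)): offset=7, physical=[A,B,C,D,E,F,G,H,I], logical=[H,I,A,B,C,D,E,F,G]
After op 3 (rotate(+2)): offset=0, physical=[A,B,C,D,E,F,G,H,I], logical=[A,B,C,D,E,F,G,H,I]
After op 4 (rotate(-3)): offset=6, physical=[A,B,C,D,E,F,G,H,I], logical=[G,H,I,A,B,C,D,E,F]
After op 5 (rotate(-2)): offset=4, physical=[A,B,C,D,E,F,G,H,I], logical=[E,F,G,H,I,A,B,C,D]
After op 6 (rotate(+3)): offset=7, physical=[A,B,C,D,E,F,G,H,I], logical=[H,I,A,B,C,D,E,F,G]
After op 7 (rotate(-3)): offset=4, physical=[A,B,C,D,E,F,G,H,I], logical=[E,F,G,H,I,A,B,C,D]
After op 8 (rotate(+3)): offset=7, physical=[A,B,C,D,E,F,G,H,I], logical=[H,I,A,B,C,D,E,F,G]
After op 9 (rotate(-3)): offset=4, physical=[A,B,C,D,E,F,G,H,I], logical=[E,F,G,H,I,A,B,C,D]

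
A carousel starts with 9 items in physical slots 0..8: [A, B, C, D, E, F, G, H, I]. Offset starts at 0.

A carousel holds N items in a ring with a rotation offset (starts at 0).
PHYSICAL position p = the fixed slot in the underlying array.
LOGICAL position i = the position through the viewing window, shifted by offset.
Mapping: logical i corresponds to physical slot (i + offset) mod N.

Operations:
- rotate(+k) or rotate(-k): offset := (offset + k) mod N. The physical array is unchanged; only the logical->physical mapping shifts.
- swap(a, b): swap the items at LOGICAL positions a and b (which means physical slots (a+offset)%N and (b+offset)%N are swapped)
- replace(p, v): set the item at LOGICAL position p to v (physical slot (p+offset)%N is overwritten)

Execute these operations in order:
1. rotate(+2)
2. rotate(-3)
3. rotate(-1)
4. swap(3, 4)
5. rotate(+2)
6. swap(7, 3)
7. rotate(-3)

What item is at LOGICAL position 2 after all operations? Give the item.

After op 1 (rotate(+2)): offset=2, physical=[A,B,C,D,E,F,G,H,I], logical=[C,D,E,F,G,H,I,A,B]
After op 2 (rotate(-3)): offset=8, physical=[A,B,C,D,E,F,G,H,I], logical=[I,A,B,C,D,E,F,G,H]
After op 3 (rotate(-1)): offset=7, physical=[A,B,C,D,E,F,G,H,I], logical=[H,I,A,B,C,D,E,F,G]
After op 4 (swap(3, 4)): offset=7, physical=[A,C,B,D,E,F,G,H,I], logical=[H,I,A,C,B,D,E,F,G]
After op 5 (rotate(+2)): offset=0, physical=[A,C,B,D,E,F,G,H,I], logical=[A,C,B,D,E,F,G,H,I]
After op 6 (swap(7, 3)): offset=0, physical=[A,C,B,H,E,F,G,D,I], logical=[A,C,B,H,E,F,G,D,I]
After op 7 (rotate(-3)): offset=6, physical=[A,C,B,H,E,F,G,D,I], logical=[G,D,I,A,C,B,H,E,F]

Answer: I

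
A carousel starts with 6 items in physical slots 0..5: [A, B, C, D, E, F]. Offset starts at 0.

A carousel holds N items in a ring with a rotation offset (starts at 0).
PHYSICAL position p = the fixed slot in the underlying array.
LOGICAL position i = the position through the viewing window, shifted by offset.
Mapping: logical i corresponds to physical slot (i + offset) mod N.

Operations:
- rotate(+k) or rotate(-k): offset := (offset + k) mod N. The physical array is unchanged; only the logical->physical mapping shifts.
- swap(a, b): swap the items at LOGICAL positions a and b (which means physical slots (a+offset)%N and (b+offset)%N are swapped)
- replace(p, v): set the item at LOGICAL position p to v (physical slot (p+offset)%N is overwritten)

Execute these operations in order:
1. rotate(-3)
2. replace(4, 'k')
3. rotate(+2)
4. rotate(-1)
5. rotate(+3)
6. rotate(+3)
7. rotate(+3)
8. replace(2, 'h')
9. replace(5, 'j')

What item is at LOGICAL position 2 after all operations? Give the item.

After op 1 (rotate(-3)): offset=3, physical=[A,B,C,D,E,F], logical=[D,E,F,A,B,C]
After op 2 (replace(4, 'k')): offset=3, physical=[A,k,C,D,E,F], logical=[D,E,F,A,k,C]
After op 3 (rotate(+2)): offset=5, physical=[A,k,C,D,E,F], logical=[F,A,k,C,D,E]
After op 4 (rotate(-1)): offset=4, physical=[A,k,C,D,E,F], logical=[E,F,A,k,C,D]
After op 5 (rotate(+3)): offset=1, physical=[A,k,C,D,E,F], logical=[k,C,D,E,F,A]
After op 6 (rotate(+3)): offset=4, physical=[A,k,C,D,E,F], logical=[E,F,A,k,C,D]
After op 7 (rotate(+3)): offset=1, physical=[A,k,C,D,E,F], logical=[k,C,D,E,F,A]
After op 8 (replace(2, 'h')): offset=1, physical=[A,k,C,h,E,F], logical=[k,C,h,E,F,A]
After op 9 (replace(5, 'j')): offset=1, physical=[j,k,C,h,E,F], logical=[k,C,h,E,F,j]

Answer: h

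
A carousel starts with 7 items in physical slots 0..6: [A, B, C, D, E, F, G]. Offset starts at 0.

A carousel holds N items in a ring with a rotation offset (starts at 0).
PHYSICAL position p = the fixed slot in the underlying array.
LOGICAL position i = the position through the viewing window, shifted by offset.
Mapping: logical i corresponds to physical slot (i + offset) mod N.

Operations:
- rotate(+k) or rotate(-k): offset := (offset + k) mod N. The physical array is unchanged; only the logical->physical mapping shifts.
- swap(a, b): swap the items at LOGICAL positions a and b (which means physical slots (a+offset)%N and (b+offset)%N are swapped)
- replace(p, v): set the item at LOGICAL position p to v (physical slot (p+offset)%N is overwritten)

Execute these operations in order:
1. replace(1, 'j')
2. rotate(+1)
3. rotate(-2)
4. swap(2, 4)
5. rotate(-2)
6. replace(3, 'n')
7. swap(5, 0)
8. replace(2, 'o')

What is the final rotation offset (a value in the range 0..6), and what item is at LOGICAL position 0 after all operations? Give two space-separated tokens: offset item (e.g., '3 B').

After op 1 (replace(1, 'j')): offset=0, physical=[A,j,C,D,E,F,G], logical=[A,j,C,D,E,F,G]
After op 2 (rotate(+1)): offset=1, physical=[A,j,C,D,E,F,G], logical=[j,C,D,E,F,G,A]
After op 3 (rotate(-2)): offset=6, physical=[A,j,C,D,E,F,G], logical=[G,A,j,C,D,E,F]
After op 4 (swap(2, 4)): offset=6, physical=[A,D,C,j,E,F,G], logical=[G,A,D,C,j,E,F]
After op 5 (rotate(-2)): offset=4, physical=[A,D,C,j,E,F,G], logical=[E,F,G,A,D,C,j]
After op 6 (replace(3, 'n')): offset=4, physical=[n,D,C,j,E,F,G], logical=[E,F,G,n,D,C,j]
After op 7 (swap(5, 0)): offset=4, physical=[n,D,E,j,C,F,G], logical=[C,F,G,n,D,E,j]
After op 8 (replace(2, 'o')): offset=4, physical=[n,D,E,j,C,F,o], logical=[C,F,o,n,D,E,j]

Answer: 4 C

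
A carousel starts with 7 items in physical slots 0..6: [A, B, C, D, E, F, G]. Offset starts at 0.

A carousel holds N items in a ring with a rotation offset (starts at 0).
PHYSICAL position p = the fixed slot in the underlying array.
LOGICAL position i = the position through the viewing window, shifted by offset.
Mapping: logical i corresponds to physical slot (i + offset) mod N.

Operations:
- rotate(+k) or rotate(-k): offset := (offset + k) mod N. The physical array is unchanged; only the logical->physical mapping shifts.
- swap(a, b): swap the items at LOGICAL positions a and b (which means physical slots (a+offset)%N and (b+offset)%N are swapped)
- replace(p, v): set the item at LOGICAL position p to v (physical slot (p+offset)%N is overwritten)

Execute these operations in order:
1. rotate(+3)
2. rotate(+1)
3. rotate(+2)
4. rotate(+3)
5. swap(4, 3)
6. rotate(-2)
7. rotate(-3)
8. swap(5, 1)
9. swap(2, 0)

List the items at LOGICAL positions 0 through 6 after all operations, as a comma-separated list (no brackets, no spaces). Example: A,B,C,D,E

Answer: F,C,E,A,B,G,D

Derivation:
After op 1 (rotate(+3)): offset=3, physical=[A,B,C,D,E,F,G], logical=[D,E,F,G,A,B,C]
After op 2 (rotate(+1)): offset=4, physical=[A,B,C,D,E,F,G], logical=[E,F,G,A,B,C,D]
After op 3 (rotate(+2)): offset=6, physical=[A,B,C,D,E,F,G], logical=[G,A,B,C,D,E,F]
After op 4 (rotate(+3)): offset=2, physical=[A,B,C,D,E,F,G], logical=[C,D,E,F,G,A,B]
After op 5 (swap(4, 3)): offset=2, physical=[A,B,C,D,E,G,F], logical=[C,D,E,G,F,A,B]
After op 6 (rotate(-2)): offset=0, physical=[A,B,C,D,E,G,F], logical=[A,B,C,D,E,G,F]
After op 7 (rotate(-3)): offset=4, physical=[A,B,C,D,E,G,F], logical=[E,G,F,A,B,C,D]
After op 8 (swap(5, 1)): offset=4, physical=[A,B,G,D,E,C,F], logical=[E,C,F,A,B,G,D]
After op 9 (swap(2, 0)): offset=4, physical=[A,B,G,D,F,C,E], logical=[F,C,E,A,B,G,D]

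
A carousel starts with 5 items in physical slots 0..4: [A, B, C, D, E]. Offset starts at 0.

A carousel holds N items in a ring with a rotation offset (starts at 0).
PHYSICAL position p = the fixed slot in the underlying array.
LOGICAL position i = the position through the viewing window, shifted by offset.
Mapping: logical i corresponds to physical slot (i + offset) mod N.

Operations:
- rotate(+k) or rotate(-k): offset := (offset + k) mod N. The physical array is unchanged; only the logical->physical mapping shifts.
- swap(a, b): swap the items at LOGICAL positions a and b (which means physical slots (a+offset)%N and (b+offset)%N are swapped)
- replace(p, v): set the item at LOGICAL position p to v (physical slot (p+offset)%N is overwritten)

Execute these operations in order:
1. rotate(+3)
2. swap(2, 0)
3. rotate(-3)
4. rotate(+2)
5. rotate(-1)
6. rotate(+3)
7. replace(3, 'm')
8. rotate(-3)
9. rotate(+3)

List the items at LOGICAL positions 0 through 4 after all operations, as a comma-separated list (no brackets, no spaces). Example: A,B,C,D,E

After op 1 (rotate(+3)): offset=3, physical=[A,B,C,D,E], logical=[D,E,A,B,C]
After op 2 (swap(2, 0)): offset=3, physical=[D,B,C,A,E], logical=[A,E,D,B,C]
After op 3 (rotate(-3)): offset=0, physical=[D,B,C,A,E], logical=[D,B,C,A,E]
After op 4 (rotate(+2)): offset=2, physical=[D,B,C,A,E], logical=[C,A,E,D,B]
After op 5 (rotate(-1)): offset=1, physical=[D,B,C,A,E], logical=[B,C,A,E,D]
After op 6 (rotate(+3)): offset=4, physical=[D,B,C,A,E], logical=[E,D,B,C,A]
After op 7 (replace(3, 'm')): offset=4, physical=[D,B,m,A,E], logical=[E,D,B,m,A]
After op 8 (rotate(-3)): offset=1, physical=[D,B,m,A,E], logical=[B,m,A,E,D]
After op 9 (rotate(+3)): offset=4, physical=[D,B,m,A,E], logical=[E,D,B,m,A]

Answer: E,D,B,m,A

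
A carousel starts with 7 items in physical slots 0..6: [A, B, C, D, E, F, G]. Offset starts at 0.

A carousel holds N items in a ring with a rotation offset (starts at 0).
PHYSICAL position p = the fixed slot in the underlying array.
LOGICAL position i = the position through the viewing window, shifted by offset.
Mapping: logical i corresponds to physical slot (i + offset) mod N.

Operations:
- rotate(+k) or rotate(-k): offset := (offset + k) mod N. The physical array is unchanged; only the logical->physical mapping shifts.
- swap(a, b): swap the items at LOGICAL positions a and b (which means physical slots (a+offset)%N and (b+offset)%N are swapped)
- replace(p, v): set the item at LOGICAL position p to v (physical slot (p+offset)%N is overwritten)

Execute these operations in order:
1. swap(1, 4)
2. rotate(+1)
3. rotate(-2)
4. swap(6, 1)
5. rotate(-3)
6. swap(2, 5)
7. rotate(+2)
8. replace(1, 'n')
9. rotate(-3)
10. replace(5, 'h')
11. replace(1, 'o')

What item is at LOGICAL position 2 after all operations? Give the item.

After op 1 (swap(1, 4)): offset=0, physical=[A,E,C,D,B,F,G], logical=[A,E,C,D,B,F,G]
After op 2 (rotate(+1)): offset=1, physical=[A,E,C,D,B,F,G], logical=[E,C,D,B,F,G,A]
After op 3 (rotate(-2)): offset=6, physical=[A,E,C,D,B,F,G], logical=[G,A,E,C,D,B,F]
After op 4 (swap(6, 1)): offset=6, physical=[F,E,C,D,B,A,G], logical=[G,F,E,C,D,B,A]
After op 5 (rotate(-3)): offset=3, physical=[F,E,C,D,B,A,G], logical=[D,B,A,G,F,E,C]
After op 6 (swap(2, 5)): offset=3, physical=[F,A,C,D,B,E,G], logical=[D,B,E,G,F,A,C]
After op 7 (rotate(+2)): offset=5, physical=[F,A,C,D,B,E,G], logical=[E,G,F,A,C,D,B]
After op 8 (replace(1, 'n')): offset=5, physical=[F,A,C,D,B,E,n], logical=[E,n,F,A,C,D,B]
After op 9 (rotate(-3)): offset=2, physical=[F,A,C,D,B,E,n], logical=[C,D,B,E,n,F,A]
After op 10 (replace(5, 'h')): offset=2, physical=[h,A,C,D,B,E,n], logical=[C,D,B,E,n,h,A]
After op 11 (replace(1, 'o')): offset=2, physical=[h,A,C,o,B,E,n], logical=[C,o,B,E,n,h,A]

Answer: B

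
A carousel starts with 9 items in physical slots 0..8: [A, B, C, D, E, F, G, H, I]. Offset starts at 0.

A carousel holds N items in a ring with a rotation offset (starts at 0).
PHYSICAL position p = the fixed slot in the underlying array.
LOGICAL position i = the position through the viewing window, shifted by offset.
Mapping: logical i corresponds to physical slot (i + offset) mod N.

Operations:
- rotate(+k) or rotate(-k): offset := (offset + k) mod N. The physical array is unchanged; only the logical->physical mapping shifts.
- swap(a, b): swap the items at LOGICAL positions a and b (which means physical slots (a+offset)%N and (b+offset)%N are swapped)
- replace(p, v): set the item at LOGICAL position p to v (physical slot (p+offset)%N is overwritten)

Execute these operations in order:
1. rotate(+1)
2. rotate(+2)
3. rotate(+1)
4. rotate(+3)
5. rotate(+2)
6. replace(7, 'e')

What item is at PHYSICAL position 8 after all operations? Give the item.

Answer: I

Derivation:
After op 1 (rotate(+1)): offset=1, physical=[A,B,C,D,E,F,G,H,I], logical=[B,C,D,E,F,G,H,I,A]
After op 2 (rotate(+2)): offset=3, physical=[A,B,C,D,E,F,G,H,I], logical=[D,E,F,G,H,I,A,B,C]
After op 3 (rotate(+1)): offset=4, physical=[A,B,C,D,E,F,G,H,I], logical=[E,F,G,H,I,A,B,C,D]
After op 4 (rotate(+3)): offset=7, physical=[A,B,C,D,E,F,G,H,I], logical=[H,I,A,B,C,D,E,F,G]
After op 5 (rotate(+2)): offset=0, physical=[A,B,C,D,E,F,G,H,I], logical=[A,B,C,D,E,F,G,H,I]
After op 6 (replace(7, 'e')): offset=0, physical=[A,B,C,D,E,F,G,e,I], logical=[A,B,C,D,E,F,G,e,I]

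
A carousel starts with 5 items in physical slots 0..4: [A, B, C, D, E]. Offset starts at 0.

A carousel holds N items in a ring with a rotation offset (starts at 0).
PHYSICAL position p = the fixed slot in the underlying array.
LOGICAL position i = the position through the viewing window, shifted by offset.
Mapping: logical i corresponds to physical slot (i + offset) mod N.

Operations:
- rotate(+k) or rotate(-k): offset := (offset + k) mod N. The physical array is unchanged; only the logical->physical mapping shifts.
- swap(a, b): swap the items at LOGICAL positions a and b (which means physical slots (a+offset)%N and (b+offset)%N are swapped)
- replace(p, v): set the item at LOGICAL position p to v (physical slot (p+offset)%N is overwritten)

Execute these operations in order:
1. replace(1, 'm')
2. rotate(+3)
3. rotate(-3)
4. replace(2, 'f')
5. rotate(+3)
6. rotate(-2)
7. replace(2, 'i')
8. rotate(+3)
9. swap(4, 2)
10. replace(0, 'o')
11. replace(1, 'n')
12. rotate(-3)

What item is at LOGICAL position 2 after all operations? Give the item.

Answer: m

Derivation:
After op 1 (replace(1, 'm')): offset=0, physical=[A,m,C,D,E], logical=[A,m,C,D,E]
After op 2 (rotate(+3)): offset=3, physical=[A,m,C,D,E], logical=[D,E,A,m,C]
After op 3 (rotate(-3)): offset=0, physical=[A,m,C,D,E], logical=[A,m,C,D,E]
After op 4 (replace(2, 'f')): offset=0, physical=[A,m,f,D,E], logical=[A,m,f,D,E]
After op 5 (rotate(+3)): offset=3, physical=[A,m,f,D,E], logical=[D,E,A,m,f]
After op 6 (rotate(-2)): offset=1, physical=[A,m,f,D,E], logical=[m,f,D,E,A]
After op 7 (replace(2, 'i')): offset=1, physical=[A,m,f,i,E], logical=[m,f,i,E,A]
After op 8 (rotate(+3)): offset=4, physical=[A,m,f,i,E], logical=[E,A,m,f,i]
After op 9 (swap(4, 2)): offset=4, physical=[A,i,f,m,E], logical=[E,A,i,f,m]
After op 10 (replace(0, 'o')): offset=4, physical=[A,i,f,m,o], logical=[o,A,i,f,m]
After op 11 (replace(1, 'n')): offset=4, physical=[n,i,f,m,o], logical=[o,n,i,f,m]
After op 12 (rotate(-3)): offset=1, physical=[n,i,f,m,o], logical=[i,f,m,o,n]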